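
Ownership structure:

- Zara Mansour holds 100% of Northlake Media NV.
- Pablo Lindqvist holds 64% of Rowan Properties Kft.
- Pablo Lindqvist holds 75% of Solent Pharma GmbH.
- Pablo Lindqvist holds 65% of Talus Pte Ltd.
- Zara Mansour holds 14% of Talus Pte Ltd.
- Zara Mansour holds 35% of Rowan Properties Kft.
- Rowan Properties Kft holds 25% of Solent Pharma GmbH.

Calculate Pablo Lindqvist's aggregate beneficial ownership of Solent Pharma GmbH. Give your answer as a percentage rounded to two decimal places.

Pablo reaches Solent along 2 paths.
Direct stake: 75% = 75%.
Via Rowan: 64% × 25% = 16%.
Total: 75% + 16% = 91%.
Rounded: 91.00%.

91.00%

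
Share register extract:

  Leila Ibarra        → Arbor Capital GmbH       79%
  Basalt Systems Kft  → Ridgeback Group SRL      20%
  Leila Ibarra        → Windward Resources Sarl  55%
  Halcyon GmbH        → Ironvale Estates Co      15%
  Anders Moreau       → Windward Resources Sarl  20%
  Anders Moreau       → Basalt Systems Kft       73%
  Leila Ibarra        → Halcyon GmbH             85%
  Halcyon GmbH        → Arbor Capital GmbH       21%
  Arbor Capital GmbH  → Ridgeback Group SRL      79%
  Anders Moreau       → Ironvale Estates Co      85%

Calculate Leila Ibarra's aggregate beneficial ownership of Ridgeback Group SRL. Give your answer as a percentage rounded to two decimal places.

Leila reaches Ridgeback along 2 paths.
Via Halcyon → Arbor: 85% × 21% × 79% = 14.1015%.
Via Arbor: 79% × 79% = 62.41%.
Total: 14.1015% + 62.41% = 76.5115%.
Rounded: 76.51%.

76.51%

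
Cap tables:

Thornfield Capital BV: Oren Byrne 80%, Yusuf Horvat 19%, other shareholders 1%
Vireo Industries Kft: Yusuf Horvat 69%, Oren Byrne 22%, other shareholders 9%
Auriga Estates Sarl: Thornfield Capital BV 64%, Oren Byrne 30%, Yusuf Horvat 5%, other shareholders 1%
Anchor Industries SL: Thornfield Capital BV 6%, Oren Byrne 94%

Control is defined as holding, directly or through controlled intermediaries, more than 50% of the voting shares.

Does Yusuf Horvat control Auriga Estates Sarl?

No

Yusuf holds 69% of Vireo, so Yusuf controls Vireo.
In Auriga, Yusuf's side holds only 5%, not > 50%.
So Yusuf does not control Auriga.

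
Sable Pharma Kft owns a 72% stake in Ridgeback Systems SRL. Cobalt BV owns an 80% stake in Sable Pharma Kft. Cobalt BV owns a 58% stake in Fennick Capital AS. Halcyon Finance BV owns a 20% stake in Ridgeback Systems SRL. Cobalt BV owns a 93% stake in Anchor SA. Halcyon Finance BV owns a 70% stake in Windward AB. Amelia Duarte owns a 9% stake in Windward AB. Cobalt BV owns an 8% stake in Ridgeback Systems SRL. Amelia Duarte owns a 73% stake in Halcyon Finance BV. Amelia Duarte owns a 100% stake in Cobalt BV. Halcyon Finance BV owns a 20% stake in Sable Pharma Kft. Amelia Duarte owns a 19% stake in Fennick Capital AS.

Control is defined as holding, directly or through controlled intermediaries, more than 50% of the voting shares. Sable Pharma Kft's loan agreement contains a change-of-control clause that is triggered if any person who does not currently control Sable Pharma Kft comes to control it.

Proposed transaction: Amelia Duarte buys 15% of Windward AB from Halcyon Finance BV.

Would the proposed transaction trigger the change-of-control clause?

No

The purchase adds only to Amelia's holdings (Halcyon's stake shrinks), so Amelia is the only person who could newly come to control Sable.
Amelia holds 73% of Halcyon, so Amelia controls Halcyon.
Amelia holds 100% of Cobalt, so Amelia controls Cobalt.
Cobalt and Halcyon together hold 80% + 20% = 100% of Sable, so Amelia controls Sable.
So Amelia already controls Sable before the transaction.
After the purchase, Amelia's direct stake in Windward rises to 9% + 15% = 24%, and Halcyon's stake falls to 55%.
Amelia controlled Sable already, so this is not a new person acquiring control; every other person's position is unchanged or reduced.
No new person acquires control, so the clause is not triggered.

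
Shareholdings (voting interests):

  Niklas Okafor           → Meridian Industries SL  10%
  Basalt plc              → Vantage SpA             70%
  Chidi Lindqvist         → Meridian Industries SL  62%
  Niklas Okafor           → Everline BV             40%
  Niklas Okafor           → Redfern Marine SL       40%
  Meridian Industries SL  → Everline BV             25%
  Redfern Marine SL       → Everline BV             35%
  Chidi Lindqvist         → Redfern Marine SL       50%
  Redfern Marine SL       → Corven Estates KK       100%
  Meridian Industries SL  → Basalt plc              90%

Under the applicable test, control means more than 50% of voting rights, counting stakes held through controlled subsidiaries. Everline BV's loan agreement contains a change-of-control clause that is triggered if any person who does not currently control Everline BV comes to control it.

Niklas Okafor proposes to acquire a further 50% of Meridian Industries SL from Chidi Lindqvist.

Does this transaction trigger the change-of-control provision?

Yes

The purchase adds only to Niklas's holdings (Chidi's stake shrinks), so Niklas is the only person who could newly come to control Everline.
Niklas's largest direct stake is 40% in Redfern, which does not meet the threshold, so Niklas controls no company.
In Everline, Niklas's side holds only 40%, not > 50%.
So before the transaction, Niklas does not control Everline.
After the purchase, Niklas's direct stake in Meridian rises to 10% + 50% = 60%, and Chidi's stake falls to 12%.
Niklas holds 60% of Meridian, so Niklas controls Meridian.
Meridian and Niklas together hold 25% + 40% = 65% of Everline, so Niklas controls Everline.
Niklas did not control Everline before and does after, so the clause is triggered.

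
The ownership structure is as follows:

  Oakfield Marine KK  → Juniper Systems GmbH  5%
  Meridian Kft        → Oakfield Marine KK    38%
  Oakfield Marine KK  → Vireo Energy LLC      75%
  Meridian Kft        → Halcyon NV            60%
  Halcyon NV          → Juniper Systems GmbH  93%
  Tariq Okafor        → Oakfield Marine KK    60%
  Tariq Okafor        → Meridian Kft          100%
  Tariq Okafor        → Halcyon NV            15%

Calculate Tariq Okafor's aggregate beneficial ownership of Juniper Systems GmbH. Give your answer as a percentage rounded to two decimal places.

74.65%

Tariq reaches Juniper along 4 paths.
Via Meridian → Halcyon: 100% × 60% × 93% = 55.8%.
Via Halcyon: 15% × 93% = 13.95%.
Via Oakfield: 60% × 5% = 3%.
Via Meridian → Oakfield: 100% × 38% × 5% = 1.9%.
Total: 55.8% + 13.95% + 3% + 1.9% = 74.65%.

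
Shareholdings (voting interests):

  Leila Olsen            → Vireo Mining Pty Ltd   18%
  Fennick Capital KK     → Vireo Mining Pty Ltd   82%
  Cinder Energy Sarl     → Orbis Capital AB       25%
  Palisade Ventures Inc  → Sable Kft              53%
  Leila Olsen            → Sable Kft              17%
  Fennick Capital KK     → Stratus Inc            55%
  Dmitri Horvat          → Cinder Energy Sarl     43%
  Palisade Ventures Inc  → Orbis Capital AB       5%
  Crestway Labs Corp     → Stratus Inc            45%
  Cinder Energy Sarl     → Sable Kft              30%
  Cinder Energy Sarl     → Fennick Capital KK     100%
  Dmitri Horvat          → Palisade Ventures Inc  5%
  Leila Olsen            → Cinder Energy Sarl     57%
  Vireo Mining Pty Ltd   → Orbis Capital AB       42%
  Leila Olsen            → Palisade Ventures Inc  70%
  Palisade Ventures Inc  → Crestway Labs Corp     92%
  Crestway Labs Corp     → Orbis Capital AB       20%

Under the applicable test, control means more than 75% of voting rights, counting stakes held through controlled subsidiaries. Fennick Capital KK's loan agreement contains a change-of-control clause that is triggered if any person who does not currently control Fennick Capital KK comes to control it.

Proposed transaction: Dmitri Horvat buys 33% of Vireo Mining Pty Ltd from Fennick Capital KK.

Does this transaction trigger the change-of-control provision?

No

The purchase adds only to Dmitri's holdings (Fennick's stake shrinks), so Dmitri is the only person who could newly come to control Fennick.
Dmitri's largest direct stake is 43% in Cinder, which does not meet the threshold, so Dmitri controls no company.
Neither Dmitri nor any entity Dmitri controls holds any voting interest in Fennick.
So before the transaction, Dmitri does not control Fennick.
After the purchase, Dmitri holds 33% of Vireo directly, and Fennick's stake falls to 49%.
Dmitri's side now holds 33% of Vireo, not > 75%, so Dmitri still does not control Vireo.
After the transaction, neither Dmitri nor any entity Dmitri controls holds a voting interest in Fennick, so Dmitri still does not control it.
No new person acquires control, so the clause is not triggered.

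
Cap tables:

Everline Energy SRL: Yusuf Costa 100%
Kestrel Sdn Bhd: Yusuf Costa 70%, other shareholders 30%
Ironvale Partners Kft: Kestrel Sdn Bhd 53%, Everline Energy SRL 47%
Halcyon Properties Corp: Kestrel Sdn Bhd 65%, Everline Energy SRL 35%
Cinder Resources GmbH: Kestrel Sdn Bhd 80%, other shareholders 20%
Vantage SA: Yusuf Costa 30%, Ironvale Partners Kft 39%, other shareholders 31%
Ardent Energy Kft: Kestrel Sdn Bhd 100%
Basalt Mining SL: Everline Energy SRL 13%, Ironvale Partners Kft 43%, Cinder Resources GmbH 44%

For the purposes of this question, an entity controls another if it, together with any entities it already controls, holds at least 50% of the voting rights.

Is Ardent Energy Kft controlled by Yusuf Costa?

Yusuf holds 70% of Kestrel, so Yusuf controls Kestrel.
Kestrel holds 100% of Ardent, so Yusuf controls Ardent.

Yes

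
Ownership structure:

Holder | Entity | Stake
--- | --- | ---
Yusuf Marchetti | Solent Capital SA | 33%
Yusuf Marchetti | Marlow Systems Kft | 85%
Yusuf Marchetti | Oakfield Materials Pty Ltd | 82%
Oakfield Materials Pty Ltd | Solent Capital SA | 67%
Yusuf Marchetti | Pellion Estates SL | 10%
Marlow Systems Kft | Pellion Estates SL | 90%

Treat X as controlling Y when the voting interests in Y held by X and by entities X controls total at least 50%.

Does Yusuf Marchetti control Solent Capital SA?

Yes

Yusuf holds 82% of Oakfield, so Yusuf controls Oakfield.
Yusuf and Oakfield together hold 33% + 67% = 100% of Solent, so Yusuf controls Solent.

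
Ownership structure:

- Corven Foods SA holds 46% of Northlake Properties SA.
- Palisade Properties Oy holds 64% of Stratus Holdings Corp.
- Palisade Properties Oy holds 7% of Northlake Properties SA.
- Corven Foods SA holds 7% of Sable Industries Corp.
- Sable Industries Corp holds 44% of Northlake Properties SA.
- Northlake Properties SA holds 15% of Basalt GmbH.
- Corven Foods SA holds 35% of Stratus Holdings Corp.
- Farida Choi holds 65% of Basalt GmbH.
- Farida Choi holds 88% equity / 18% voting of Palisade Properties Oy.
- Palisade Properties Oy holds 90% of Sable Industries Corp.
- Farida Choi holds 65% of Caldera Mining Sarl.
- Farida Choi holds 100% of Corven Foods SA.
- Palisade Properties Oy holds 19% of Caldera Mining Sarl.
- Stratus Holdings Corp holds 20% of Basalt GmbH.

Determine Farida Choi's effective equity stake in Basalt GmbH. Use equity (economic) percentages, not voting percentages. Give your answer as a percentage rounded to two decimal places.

96.78%

Farida reaches Basalt along 7 paths.
Direct stake: 65% = 65%.
Via Corven → Northlake: 100% × 46% × 15% = 6.9%.
Via Palisade → Northlake: 88% × 7% × 15% = 0.924%.
Via Palisade → Sable → Northlake: 88% × 90% × 44% × 15% = 5.2272%.
Via Corven → Sable → Northlake: 100% × 7% × 44% × 15% = 0.462%.
Via Corven → Stratus: 100% × 35% × 20% = 7%.
Via Palisade → Stratus: 88% × 64% × 20% = 11.264%.
Total: 65% + 6.9% + 0.924% + 5.2272% + 0.462% + 7% + 11.264% = 96.7772%.
Rounded: 96.78%.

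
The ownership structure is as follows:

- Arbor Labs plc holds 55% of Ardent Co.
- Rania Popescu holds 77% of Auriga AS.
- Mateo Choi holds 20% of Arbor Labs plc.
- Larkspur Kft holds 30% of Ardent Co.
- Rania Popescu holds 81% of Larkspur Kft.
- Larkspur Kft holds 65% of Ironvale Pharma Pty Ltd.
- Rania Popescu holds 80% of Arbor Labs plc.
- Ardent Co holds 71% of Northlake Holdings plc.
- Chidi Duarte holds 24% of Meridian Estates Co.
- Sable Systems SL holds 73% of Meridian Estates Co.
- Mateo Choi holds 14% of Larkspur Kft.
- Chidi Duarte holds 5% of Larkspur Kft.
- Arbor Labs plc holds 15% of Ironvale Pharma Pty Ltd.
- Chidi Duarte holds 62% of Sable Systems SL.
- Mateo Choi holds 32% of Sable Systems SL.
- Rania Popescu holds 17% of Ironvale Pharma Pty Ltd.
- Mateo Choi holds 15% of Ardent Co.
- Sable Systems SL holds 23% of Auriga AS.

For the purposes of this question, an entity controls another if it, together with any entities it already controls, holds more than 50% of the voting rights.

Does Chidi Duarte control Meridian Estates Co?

Chidi holds 62% of Sable, so Chidi controls Sable.
Sable and Chidi together hold 73% + 24% = 97% of Meridian, so Chidi controls Meridian.

Yes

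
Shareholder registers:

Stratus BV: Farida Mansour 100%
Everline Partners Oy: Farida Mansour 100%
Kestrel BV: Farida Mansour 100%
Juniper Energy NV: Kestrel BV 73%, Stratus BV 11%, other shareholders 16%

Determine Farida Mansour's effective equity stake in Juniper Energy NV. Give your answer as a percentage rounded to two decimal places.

84.00%

Farida reaches Juniper along 2 paths.
Via Kestrel: 100% × 73% = 73%.
Via Stratus: 100% × 11% = 11%.
Total: 73% + 11% = 84%.
Rounded: 84.00%.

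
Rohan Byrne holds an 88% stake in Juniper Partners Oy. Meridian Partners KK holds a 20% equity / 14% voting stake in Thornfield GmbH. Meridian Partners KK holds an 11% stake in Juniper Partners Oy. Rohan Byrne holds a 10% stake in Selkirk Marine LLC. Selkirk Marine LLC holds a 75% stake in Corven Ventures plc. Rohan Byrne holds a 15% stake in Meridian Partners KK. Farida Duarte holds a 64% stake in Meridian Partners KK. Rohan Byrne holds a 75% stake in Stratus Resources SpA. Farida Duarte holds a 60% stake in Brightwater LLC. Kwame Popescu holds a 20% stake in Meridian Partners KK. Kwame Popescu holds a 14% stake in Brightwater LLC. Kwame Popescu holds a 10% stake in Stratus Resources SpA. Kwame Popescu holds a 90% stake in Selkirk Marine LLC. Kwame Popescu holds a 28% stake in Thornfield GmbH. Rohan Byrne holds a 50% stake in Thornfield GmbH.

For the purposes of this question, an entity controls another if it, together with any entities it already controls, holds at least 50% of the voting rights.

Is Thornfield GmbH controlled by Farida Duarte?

Farida holds 64% of Meridian, so Farida controls Meridian.
Farida holds 60% of Brightwater, so Farida controls Brightwater.
In Thornfield, Farida's side holds only 14%, not ≥ 50%.
So Farida does not control Thornfield.

No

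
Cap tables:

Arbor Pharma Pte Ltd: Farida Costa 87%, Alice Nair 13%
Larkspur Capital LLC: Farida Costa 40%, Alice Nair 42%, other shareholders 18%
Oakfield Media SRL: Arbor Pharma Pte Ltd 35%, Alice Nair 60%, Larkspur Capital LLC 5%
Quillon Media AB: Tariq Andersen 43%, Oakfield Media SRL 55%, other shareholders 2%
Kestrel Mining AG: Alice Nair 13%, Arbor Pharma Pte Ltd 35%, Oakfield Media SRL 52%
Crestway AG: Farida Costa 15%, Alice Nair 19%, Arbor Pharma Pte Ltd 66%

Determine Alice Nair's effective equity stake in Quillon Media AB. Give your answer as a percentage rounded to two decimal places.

36.66%

Alice reaches Quillon along 3 paths.
Via Arbor → Oakfield: 13% × 35% × 55% = 2.5025%.
Via Oakfield: 60% × 55% = 33%.
Via Larkspur → Oakfield: 42% × 5% × 55% = 1.155%.
Total: 2.5025% + 33% + 1.155% = 36.6575%.
Rounded: 36.66%.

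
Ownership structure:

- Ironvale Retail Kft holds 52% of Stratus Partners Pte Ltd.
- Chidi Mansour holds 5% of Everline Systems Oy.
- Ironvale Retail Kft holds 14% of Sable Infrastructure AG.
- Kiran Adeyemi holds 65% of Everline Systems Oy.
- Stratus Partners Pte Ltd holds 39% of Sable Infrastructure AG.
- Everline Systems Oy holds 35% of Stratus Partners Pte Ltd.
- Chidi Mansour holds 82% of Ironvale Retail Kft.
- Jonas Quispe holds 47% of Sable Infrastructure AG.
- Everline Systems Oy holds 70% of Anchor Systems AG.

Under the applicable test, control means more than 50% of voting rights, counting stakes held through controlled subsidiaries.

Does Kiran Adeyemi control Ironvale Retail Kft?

Kiran holds 65% of Everline, so Kiran controls Everline.
Everline holds 70% of Anchor, so Kiran controls Anchor.
Neither Kiran nor any entity Kiran controls holds any voting interest in Ironvale.
So Kiran does not control Ironvale.

No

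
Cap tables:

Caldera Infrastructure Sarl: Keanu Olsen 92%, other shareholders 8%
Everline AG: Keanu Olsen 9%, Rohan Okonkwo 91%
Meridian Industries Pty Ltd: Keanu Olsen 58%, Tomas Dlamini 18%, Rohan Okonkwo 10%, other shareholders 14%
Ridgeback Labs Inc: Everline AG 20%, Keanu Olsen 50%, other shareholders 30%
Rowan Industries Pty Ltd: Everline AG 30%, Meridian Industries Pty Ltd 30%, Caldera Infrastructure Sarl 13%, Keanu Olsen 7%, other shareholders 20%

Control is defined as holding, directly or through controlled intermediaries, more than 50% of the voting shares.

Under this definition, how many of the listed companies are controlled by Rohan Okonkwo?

1

Rohan holds 91% of Everline, so Rohan controls Everline.
No other company's threshold is met.
Rohan controls 1 company.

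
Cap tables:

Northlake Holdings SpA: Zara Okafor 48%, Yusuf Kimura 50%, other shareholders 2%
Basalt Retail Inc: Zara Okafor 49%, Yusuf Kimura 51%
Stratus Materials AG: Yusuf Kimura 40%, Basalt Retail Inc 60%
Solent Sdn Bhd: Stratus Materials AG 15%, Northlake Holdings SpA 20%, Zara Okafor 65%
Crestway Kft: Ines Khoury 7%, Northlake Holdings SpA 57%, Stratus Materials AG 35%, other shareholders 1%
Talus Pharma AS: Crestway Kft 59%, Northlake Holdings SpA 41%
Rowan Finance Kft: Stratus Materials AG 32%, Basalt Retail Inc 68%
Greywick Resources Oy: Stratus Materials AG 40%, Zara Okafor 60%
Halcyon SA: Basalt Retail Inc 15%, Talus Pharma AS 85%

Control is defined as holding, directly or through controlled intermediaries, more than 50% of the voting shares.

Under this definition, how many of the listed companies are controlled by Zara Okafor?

2

Zara holds 65% of Solent, so Zara controls Solent.
Zara holds 60% of Greywick, so Zara controls Greywick.
No other company's threshold is met.
Zara controls 2 companies.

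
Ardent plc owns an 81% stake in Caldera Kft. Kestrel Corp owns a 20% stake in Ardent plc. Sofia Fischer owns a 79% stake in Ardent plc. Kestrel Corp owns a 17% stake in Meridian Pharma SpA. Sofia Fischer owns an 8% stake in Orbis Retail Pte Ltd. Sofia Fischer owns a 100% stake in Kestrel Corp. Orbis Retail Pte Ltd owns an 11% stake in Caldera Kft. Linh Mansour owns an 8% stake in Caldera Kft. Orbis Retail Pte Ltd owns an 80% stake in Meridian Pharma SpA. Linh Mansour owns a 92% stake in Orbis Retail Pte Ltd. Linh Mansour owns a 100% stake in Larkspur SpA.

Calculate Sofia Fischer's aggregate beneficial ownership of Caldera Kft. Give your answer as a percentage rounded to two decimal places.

81.07%

Sofia reaches Caldera along 3 paths.
Via Ardent: 79% × 81% = 63.99%.
Via Kestrel → Ardent: 100% × 20% × 81% = 16.2%.
Via Orbis: 8% × 11% = 0.88%.
Total: 63.99% + 16.2% + 0.88% = 81.07%.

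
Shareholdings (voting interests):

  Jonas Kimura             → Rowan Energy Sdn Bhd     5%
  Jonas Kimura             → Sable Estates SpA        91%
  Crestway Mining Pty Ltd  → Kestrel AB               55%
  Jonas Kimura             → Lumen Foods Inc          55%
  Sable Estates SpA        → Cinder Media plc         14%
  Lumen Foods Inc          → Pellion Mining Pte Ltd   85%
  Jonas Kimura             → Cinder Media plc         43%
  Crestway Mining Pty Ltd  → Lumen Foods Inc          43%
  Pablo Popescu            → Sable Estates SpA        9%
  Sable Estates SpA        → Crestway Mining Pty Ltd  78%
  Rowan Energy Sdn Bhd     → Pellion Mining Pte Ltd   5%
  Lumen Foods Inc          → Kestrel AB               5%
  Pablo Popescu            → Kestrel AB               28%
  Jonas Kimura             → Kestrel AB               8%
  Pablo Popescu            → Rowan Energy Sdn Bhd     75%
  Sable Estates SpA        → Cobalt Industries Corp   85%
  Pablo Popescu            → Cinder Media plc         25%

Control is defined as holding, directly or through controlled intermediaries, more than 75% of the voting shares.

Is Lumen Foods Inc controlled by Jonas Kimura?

Jonas holds 91% of Sable, so Jonas controls Sable.
Sable holds 78% of Crestway, so Jonas controls Crestway.
Crestway and Jonas together hold 43% + 55% = 98% of Lumen, so Jonas controls Lumen.

Yes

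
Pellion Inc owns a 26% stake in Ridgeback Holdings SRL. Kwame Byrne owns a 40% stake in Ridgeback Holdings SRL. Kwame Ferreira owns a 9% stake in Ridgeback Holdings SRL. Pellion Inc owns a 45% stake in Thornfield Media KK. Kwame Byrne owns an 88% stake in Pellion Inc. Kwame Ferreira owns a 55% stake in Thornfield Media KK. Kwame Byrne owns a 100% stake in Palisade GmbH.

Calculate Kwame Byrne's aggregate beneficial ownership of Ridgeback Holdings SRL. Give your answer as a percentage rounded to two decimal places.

Kwame Byrne reaches Ridgeback along 2 paths.
Via Pellion: 88% × 26% = 22.88%.
Direct stake: 40% = 40%.
Total: 22.88% + 40% = 62.88%.

62.88%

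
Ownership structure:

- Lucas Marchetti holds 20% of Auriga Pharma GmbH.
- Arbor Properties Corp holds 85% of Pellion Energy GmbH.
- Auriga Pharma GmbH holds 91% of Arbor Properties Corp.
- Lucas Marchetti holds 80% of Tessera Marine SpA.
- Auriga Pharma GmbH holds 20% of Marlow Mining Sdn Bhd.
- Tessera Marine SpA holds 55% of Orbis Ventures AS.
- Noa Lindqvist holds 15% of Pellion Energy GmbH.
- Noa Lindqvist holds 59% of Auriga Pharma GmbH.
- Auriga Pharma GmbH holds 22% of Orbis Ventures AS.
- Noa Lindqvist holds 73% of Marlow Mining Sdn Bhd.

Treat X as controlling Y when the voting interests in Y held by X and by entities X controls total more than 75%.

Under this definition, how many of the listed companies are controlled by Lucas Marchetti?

1

Lucas holds 80% of Tessera, so Lucas controls Tessera.
No other company's threshold is met.
Lucas controls 1 company.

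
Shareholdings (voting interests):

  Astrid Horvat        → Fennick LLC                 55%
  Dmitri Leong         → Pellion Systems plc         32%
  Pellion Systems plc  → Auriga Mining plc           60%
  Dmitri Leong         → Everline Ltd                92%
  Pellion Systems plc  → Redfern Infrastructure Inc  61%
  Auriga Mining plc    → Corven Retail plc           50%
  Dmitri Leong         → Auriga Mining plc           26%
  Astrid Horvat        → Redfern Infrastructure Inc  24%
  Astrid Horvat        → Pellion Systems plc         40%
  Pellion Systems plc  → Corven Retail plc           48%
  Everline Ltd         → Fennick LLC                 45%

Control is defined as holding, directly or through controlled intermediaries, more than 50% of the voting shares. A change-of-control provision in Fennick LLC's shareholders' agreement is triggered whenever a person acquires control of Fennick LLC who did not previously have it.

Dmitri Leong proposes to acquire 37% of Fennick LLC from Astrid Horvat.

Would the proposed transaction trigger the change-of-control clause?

Yes

The purchase adds only to Dmitri's holdings (Astrid's stake shrinks), so Dmitri is the only person who could newly come to control Fennick.
Dmitri holds 92% of Everline, so Dmitri controls Everline.
In Fennick, Dmitri's side holds only 45%, not > 50%.
So before the transaction, Dmitri does not control Fennick.
After the purchase, Dmitri holds 37% of Fennick directly, and Astrid's stake falls to 18%.
Everline and Dmitri together hold 45% + 37% = 82% of Fennick, so Dmitri controls Fennick.
Dmitri did not control Fennick before and does after, so the clause is triggered.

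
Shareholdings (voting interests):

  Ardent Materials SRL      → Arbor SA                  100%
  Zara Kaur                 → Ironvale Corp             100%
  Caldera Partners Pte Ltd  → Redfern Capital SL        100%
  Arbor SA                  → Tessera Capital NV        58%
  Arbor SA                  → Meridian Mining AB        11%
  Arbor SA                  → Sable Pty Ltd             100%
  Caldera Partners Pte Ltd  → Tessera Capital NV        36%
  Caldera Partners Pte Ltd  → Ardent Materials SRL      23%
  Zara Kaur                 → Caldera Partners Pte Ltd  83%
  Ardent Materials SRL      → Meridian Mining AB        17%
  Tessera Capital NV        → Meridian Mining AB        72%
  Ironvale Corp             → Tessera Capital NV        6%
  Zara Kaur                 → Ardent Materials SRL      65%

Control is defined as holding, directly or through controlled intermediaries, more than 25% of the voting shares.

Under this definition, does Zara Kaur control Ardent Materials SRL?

Yes

Zara holds 83% of Caldera, so Zara controls Caldera.
Zara and Caldera together hold 65% + 23% = 88% of Ardent, so Zara controls Ardent.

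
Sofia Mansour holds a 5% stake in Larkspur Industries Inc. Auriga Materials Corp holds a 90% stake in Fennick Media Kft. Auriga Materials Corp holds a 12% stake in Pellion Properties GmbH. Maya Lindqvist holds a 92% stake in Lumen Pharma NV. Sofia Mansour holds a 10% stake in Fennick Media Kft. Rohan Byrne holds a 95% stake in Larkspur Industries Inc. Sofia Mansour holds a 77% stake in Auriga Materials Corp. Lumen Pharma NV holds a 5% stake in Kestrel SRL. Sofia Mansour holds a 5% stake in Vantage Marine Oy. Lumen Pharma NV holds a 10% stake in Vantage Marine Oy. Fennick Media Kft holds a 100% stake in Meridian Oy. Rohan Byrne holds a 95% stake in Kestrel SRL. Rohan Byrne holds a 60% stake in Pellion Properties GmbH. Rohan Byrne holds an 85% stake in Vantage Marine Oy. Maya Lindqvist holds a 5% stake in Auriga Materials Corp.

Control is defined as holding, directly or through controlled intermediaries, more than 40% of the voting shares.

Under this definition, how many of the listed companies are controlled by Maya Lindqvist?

Maya holds 92% of Lumen, so Maya controls Lumen.
No other company's threshold is met.
Maya controls 1 company.

1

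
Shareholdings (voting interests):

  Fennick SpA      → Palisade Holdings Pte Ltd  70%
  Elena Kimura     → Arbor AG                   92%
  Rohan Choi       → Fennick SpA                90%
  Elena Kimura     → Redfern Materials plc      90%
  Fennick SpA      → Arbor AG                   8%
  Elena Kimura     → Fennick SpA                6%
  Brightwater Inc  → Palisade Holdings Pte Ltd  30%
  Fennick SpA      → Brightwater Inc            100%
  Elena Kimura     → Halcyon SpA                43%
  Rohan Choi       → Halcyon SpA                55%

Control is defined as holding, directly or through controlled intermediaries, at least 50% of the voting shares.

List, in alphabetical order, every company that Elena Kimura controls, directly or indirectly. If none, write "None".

Arbor AG, Redfern Materials plc

Elena holds 90% of Redfern, so Elena controls Redfern.
Elena holds 92% of Arbor, so Elena controls Arbor.
No other company's threshold is met.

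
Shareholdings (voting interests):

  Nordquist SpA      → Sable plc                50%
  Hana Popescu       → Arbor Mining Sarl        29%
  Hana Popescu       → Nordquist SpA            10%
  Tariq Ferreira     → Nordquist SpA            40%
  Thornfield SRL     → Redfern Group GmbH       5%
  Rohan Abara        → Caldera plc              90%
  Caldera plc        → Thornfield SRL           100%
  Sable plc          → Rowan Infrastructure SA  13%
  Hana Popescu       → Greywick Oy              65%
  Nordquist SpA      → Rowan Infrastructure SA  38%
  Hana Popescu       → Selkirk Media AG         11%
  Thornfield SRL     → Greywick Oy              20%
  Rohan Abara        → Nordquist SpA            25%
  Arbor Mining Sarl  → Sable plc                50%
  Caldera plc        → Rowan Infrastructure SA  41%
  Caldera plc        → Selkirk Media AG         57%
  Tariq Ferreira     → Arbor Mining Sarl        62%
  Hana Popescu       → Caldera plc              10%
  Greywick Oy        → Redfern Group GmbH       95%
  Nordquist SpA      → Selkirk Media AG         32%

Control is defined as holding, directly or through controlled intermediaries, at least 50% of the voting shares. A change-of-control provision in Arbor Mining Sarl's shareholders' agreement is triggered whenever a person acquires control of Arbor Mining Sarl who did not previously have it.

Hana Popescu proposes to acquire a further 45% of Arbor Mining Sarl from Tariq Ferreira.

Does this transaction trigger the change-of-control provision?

Yes

The purchase adds only to Hana's holdings (Tariq's stake shrinks), so Hana is the only person who could newly come to control Arbor.
Hana holds 65% of Greywick, so Hana controls Greywick.
Greywick holds 95% of Redfern, so Hana controls Redfern.
In Arbor, Hana's side holds only 29%, not ≥ 50%.
So before the transaction, Hana does not control Arbor.
After the purchase, Hana's direct stake in Arbor rises to 29% + 45% = 74%, and Tariq's stake falls to 17%.
Hana holds 74% of Arbor, so Hana controls Arbor.
Hana did not control Arbor before and does after, so the clause is triggered.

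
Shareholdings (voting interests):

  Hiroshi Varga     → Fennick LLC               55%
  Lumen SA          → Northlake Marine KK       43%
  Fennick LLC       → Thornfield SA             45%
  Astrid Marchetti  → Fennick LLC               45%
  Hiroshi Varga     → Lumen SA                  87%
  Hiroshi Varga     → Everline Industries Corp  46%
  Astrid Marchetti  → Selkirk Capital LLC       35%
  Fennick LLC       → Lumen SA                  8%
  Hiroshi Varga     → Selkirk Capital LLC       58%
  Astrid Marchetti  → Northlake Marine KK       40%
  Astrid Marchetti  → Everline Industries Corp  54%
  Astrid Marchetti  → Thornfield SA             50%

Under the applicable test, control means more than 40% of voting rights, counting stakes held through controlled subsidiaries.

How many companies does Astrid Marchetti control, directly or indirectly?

3

Astrid holds 45% of Fennick, so Astrid controls Fennick.
Astrid and Fennick together hold 50% + 45% = 95% of Thornfield, so Astrid controls Thornfield.
Astrid holds 54% of Everline, so Astrid controls Everline.
No other company's threshold is met.
Astrid controls 3 companies.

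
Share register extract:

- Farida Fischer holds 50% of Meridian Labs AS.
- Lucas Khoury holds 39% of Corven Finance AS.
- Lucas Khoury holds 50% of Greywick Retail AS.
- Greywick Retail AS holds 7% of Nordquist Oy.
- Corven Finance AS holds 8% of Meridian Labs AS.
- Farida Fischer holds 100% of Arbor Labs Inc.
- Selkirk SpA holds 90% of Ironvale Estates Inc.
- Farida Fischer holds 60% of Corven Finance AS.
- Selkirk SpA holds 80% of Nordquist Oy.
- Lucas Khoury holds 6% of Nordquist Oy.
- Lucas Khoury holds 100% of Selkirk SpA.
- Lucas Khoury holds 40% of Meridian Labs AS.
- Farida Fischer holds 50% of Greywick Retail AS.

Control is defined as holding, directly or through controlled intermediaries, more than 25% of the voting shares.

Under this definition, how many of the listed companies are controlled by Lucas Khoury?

Lucas holds 100% of Selkirk, so Lucas controls Selkirk.
Lucas holds 50% of Greywick, so Lucas controls Greywick.
Lucas holds 39% of Corven, so Lucas controls Corven.
Corven and Lucas together hold 8% + 40% = 48% of Meridian, so Lucas controls Meridian.
Selkirk holds 90% of Ironvale, so Lucas controls Ironvale.
Greywick and Selkirk and Lucas together hold 7% + 80% + 6% = 93% of Nordquist, so Lucas controls Nordquist.
No other company's threshold is met.
Lucas controls 6 companies.

6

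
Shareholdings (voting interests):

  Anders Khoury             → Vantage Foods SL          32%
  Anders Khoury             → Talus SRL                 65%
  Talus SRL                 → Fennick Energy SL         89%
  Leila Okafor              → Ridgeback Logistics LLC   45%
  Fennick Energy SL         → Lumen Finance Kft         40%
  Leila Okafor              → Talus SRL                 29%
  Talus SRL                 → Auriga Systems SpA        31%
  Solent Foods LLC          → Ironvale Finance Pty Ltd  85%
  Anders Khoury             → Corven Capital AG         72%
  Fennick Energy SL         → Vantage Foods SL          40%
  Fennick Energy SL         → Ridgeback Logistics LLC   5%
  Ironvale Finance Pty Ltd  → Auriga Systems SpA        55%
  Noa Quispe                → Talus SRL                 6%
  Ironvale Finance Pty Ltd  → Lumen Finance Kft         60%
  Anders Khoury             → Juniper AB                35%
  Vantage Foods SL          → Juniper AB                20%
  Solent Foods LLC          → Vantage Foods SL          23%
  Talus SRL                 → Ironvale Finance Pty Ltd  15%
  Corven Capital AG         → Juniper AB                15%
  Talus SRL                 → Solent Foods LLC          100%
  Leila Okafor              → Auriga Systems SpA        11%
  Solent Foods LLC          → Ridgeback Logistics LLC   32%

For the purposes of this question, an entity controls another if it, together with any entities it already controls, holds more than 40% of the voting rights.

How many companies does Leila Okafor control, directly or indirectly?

1

Leila holds 45% of Ridgeback, so Leila controls Ridgeback.
No other company's threshold is met.
Leila controls 1 company.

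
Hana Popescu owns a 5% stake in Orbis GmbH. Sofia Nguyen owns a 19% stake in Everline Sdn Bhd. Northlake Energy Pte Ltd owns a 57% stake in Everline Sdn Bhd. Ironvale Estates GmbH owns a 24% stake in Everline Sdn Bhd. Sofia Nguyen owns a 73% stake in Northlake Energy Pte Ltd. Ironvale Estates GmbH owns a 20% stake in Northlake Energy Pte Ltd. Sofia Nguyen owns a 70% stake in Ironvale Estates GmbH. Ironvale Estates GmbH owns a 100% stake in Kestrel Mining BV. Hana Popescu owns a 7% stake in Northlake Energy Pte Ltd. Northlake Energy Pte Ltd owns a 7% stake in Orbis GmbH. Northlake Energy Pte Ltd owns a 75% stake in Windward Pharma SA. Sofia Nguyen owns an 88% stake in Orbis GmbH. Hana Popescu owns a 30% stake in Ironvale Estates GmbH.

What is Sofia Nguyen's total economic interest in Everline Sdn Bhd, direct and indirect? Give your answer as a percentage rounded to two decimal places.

Sofia reaches Everline along 4 paths.
Direct stake: 19% = 19%.
Via Ironvale: 70% × 24% = 16.8%.
Via Ironvale → Northlake: 70% × 20% × 57% = 7.98%.
Via Northlake: 73% × 57% = 41.61%.
Total: 19% + 16.8% + 7.98% + 41.61% = 85.39%.

85.39%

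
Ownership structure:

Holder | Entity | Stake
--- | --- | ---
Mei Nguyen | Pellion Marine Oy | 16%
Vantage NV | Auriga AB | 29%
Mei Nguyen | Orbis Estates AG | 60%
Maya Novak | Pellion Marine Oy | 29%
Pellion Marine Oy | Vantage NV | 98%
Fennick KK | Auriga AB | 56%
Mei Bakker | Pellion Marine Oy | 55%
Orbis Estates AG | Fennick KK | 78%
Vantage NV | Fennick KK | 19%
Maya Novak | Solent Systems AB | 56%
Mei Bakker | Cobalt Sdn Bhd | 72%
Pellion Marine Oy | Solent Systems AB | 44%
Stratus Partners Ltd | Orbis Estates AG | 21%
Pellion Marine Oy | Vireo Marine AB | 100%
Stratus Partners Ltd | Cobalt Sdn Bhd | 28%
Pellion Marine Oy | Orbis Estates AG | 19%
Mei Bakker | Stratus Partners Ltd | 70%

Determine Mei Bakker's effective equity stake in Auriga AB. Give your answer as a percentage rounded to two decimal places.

32.35%

Mei Bakker reaches Auriga along 4 paths.
Via Pellion → Vantage: 55% × 98% × 29% = 15.631%.
Via Pellion → Orbis → Fennick: 55% × 19% × 78% × 56% = 4.56456%.
Via Stratus → Orbis → Fennick: 70% × 21% × 78% × 56% = 6.42096%.
Via Pellion → Vantage → Fennick: 55% × 98% × 19% × 56% = 5.73496%.
Total: 15.631% + 4.56456% + 6.42096% + 5.73496% = 32.35148%.
Rounded: 32.35%.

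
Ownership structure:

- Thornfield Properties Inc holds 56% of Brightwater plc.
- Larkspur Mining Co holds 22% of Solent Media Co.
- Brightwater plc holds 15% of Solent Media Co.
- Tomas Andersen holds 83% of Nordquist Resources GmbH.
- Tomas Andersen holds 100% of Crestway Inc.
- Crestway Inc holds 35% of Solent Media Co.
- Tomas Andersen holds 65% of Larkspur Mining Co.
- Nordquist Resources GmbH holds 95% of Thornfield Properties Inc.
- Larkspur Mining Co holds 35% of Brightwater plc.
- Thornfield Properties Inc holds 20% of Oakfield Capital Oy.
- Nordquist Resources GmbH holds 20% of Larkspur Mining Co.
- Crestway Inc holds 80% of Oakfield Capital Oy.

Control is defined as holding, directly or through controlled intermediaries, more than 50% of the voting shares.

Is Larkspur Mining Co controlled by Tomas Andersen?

Tomas holds 83% of Nordquist, so Tomas controls Nordquist.
Tomas and Nordquist together hold 65% + 20% = 85% of Larkspur, so Tomas controls Larkspur.

Yes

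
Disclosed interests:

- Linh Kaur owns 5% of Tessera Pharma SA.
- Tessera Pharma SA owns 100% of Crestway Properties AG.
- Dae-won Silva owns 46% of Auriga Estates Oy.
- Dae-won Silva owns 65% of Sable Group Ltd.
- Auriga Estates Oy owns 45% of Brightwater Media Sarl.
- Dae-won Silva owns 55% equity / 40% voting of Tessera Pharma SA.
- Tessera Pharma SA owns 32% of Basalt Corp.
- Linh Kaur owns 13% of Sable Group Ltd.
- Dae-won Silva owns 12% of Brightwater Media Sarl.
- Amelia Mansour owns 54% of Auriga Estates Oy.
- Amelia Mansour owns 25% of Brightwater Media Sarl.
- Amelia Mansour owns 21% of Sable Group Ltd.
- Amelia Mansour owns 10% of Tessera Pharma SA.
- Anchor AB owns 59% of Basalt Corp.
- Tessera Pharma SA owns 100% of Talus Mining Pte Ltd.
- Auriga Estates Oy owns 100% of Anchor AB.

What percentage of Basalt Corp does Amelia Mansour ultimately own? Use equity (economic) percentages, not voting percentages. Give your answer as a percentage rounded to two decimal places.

35.06%

Amelia reaches Basalt along 2 paths.
Via Auriga → Anchor: 54% × 100% × 59% = 31.86%.
Via Tessera: 10% × 32% = 3.2%.
Total: 31.86% + 3.2% = 35.06%.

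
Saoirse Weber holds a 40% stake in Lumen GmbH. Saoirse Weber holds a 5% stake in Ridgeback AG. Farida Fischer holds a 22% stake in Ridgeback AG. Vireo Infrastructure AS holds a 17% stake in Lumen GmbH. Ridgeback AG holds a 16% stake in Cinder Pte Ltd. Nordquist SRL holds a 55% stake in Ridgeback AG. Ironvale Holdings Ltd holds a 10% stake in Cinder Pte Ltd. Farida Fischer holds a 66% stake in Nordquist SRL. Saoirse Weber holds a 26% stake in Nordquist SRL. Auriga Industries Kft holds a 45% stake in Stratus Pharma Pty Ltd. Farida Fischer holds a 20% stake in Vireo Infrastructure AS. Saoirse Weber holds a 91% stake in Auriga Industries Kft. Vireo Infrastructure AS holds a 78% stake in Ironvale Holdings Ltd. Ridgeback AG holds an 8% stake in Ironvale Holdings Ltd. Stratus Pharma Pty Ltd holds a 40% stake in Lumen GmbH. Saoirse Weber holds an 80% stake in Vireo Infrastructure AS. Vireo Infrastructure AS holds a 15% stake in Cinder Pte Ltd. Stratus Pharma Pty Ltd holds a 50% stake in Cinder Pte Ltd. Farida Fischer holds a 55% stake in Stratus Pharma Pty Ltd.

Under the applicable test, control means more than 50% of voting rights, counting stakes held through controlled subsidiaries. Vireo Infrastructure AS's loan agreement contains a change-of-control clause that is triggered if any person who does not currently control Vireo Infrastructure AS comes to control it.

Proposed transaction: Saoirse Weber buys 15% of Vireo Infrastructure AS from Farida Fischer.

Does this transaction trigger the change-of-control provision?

The purchase adds only to Saoirse's holdings (Farida's stake shrinks), so Saoirse is the only person who could newly come to control Vireo.
Saoirse holds 80% of Vireo, so Saoirse controls Vireo.
So Saoirse already controls Vireo before the transaction.
After the purchase, Saoirse's direct stake in Vireo rises to 80% + 15% = 95%, and Farida's stake falls to 5%.
Saoirse controlled Vireo already, so this is not a new person acquiring control; every other person's position is unchanged or reduced.
No new person acquires control, so the clause is not triggered.

No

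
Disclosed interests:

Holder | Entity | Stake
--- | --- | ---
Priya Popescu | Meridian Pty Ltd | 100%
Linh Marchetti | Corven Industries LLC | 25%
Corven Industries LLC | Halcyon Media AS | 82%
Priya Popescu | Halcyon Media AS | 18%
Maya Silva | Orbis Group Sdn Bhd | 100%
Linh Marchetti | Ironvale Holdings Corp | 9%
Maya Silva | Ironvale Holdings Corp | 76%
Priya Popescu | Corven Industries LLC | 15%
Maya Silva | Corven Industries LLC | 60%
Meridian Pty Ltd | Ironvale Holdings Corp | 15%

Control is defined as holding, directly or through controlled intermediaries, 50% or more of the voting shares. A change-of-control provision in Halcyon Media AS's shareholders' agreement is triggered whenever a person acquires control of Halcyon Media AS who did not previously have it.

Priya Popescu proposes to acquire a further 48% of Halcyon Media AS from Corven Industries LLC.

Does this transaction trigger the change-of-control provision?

Yes

The purchase adds only to Priya's holdings (Corven's stake shrinks), so Priya is the only person who could newly come to control Halcyon.
Priya holds 100% of Meridian, so Priya controls Meridian.
In Halcyon, Priya's side holds only 18%, not ≥ 50%.
So before the transaction, Priya does not control Halcyon.
After the purchase, Priya's direct stake in Halcyon rises to 18% + 48% = 66%, and Corven's stake falls to 34%.
Priya holds 66% of Halcyon, so Priya controls Halcyon.
Priya did not control Halcyon before and does after, so the clause is triggered.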